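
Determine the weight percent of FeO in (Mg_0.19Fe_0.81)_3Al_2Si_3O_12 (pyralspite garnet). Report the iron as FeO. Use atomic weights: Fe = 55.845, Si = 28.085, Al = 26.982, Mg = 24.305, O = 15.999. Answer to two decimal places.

Formula mass = 479.764 g/mol.
2.43 Fe → 2.4300 mol FeO per formula unit; M(FeO) = 71.844, so FeO mass = 174.581 g.
174.581/479.764 × 100 = 36.39 wt%.

36.39 wt%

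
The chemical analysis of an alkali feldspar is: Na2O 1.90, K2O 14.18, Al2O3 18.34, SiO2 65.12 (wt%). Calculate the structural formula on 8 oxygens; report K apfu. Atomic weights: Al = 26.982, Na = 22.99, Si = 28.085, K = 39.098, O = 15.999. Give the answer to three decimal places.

Na2O: 1.90/61.979 = 0.03066 mol → 0.06132 mol Na, 0.03066 mol O.
K2O: 14.18/94.195 = 0.15054 mol → 0.30108 mol K, 0.15054 mol O.
Al2O3: 18.34/101.961 = 0.17987 mol → 0.35974 mol Al, 0.53961 mol O.
SiO2: 65.12/60.083 = 1.08383 mol → 1.08383 mol Si, 2.16766 mol O.
Total oxygen = 2.88847 mol. Normalization factor = 8/2.88847 = 2.76963.
K per 8 O = 0.30108 × 2.76963 = 0.834.

0.834 K apfu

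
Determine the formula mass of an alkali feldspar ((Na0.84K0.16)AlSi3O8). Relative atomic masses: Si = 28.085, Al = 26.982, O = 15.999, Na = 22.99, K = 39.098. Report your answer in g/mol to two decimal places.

264.80 g/mol

Na: 0.84 × 22.99 = 19.3116
K: 0.16 × 39.098 = 6.2557
Al: 1 × 26.982 = 26.9820
Si: 3 × 28.085 = 84.2550
O: 8 × 15.999 = 127.9920
Summing the contributions gives the formula mass.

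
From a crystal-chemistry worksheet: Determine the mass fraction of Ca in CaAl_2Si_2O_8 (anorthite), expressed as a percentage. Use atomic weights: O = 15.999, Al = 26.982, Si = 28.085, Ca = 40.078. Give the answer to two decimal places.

Formula mass = 1*40.078 + 2*26.982 + 2*28.085 + 8*15.999 = 278.204 g/mol, of which 40.078 g is Ca.
So Ca makes up 40.078/278.204 = 0.1441 of the mass, i.e. 14.41%.

14.41 wt%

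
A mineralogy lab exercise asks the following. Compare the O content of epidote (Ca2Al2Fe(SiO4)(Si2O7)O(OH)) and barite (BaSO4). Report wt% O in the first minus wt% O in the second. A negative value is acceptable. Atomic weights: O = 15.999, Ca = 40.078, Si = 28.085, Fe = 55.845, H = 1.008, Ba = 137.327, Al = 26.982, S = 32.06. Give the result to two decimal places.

O in Ca2Al2Fe(SiO4)(Si2O7)O(OH): molar mass 483.215 g/mol; 13×15.999 = 207.987 g → 43.04 wt%.
O in BaSO4: molar mass 233.383 g/mol; 4×15.999 = 63.996 g → 27.42 wt%.
Difference = 43.04 − 27.42 = 15.62 percentage points.

15.62 percentage points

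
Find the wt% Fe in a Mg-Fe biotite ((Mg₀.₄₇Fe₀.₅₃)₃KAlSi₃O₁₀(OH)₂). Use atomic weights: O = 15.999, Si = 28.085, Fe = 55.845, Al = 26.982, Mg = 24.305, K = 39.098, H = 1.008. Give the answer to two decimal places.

19.00 weight percent

M((Mg₀.₄₇Fe₀.₅₃)₃KAlSi₃O₁₀(OH)₂) = 467.403 g/mol.
Fe contributes 1.59 × 55.845 = 88.794 g per mole.
88.794/467.403 = 0.1900 → 19.00%.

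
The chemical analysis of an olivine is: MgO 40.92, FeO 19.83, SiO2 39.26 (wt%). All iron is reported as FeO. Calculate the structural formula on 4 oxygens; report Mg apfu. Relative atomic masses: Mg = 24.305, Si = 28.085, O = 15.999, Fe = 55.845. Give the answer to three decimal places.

MgO: 40.92/40.304 = 1.01528 mol → 1.01528 mol Mg, 1.01528 mol O.
FeO: 19.83/71.844 = 0.27601 mol → 0.27601 mol Fe, 0.27601 mol O.
SiO2: 39.26/60.083 = 0.65343 mol → 0.65343 mol Si, 1.30686 mol O.
Total oxygen = 2.59815 mol. Normalization factor = 4/2.59815 = 1.53956.
Mg per 4 O = 1.01528 × 1.53956 = 1.563.

1.563 Mg apfu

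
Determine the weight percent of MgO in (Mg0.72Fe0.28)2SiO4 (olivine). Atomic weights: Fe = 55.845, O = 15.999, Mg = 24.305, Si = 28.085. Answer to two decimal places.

36.65 wt%

Formula mass = 158.353 g/mol.
1.44 Mg → 1.4400 mol MgO per formula unit; M(MgO) = 40.304, so MgO mass = 58.038 g.
58.038/158.353 × 100 = 36.65 wt%.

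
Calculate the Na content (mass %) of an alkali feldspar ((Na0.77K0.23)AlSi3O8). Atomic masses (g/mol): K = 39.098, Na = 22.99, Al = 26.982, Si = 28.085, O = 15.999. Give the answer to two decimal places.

Molar mass of (Na0.77K0.23)AlSi3O8: 0.77*22.99 + 0.23*39.098 + 1*26.982 + 3*28.085 + 8*15.999 = 265.924 g/mol.
Mass of Na per formula unit: 0.77 × 22.99 = 17.702 g.
Weight fraction Na = 17.702 / 265.924 = 0.0666.

6.66 mass %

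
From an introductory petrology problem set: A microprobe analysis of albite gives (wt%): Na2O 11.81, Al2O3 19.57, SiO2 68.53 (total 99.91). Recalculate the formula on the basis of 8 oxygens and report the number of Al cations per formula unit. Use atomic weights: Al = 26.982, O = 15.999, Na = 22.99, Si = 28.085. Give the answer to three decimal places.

1.008 Al apfu

Na2O (M=61.979): mol = 0.19055; Na = 0.38110, O = 0.19055.
Al2O3 (M=101.961): mol = 0.19194; Al = 0.38388, O = 0.57582.
SiO2 (M=60.083): mol = 1.14059; Si = 1.14059, O = 2.28118.
ΣO = 3.04755; factor = 8/ΣO = 2.62506.
Al apfu = 0.38388 × 2.62506 = 1.008.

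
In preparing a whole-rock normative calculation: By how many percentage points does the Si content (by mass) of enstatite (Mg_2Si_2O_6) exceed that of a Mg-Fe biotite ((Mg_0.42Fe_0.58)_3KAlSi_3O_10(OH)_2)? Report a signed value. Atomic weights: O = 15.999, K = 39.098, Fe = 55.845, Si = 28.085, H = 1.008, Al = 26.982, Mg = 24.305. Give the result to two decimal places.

M(Mg_2Si_2O_6) = 200.774 g/mol, so wt% Si = 56.170/200.774 × 100 = 27.98%.
M((Mg_0.42Fe_0.58)_3KAlSi_3O_10(OH)_2) = 472.134 g/mol, so wt% Si = 84.255/472.134 × 100 = 17.85%.
27.98 − 17.85 = 10.13 pp.

10.13 percentage points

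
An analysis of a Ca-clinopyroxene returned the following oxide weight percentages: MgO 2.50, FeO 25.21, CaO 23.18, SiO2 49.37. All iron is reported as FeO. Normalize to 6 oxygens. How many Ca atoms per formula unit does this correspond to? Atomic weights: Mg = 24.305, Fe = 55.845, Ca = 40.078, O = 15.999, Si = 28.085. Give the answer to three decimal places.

1.004 Ca apfu

MgO: 2.50/40.304 = 0.06203 mol → 0.06203 mol Mg, 0.06203 mol O.
FeO: 25.21/71.844 = 0.35090 mol → 0.35090 mol Fe, 0.35090 mol O.
CaO: 23.18/56.077 = 0.41336 mol → 0.41336 mol Ca, 0.41336 mol O.
SiO2: 49.37/60.083 = 0.82170 mol → 0.82170 mol Si, 1.64340 mol O.
Total oxygen = 2.46969 mol. Normalization factor = 6/2.46969 = 2.42945.
Ca per 6 O = 0.41336 × 2.42945 = 1.004.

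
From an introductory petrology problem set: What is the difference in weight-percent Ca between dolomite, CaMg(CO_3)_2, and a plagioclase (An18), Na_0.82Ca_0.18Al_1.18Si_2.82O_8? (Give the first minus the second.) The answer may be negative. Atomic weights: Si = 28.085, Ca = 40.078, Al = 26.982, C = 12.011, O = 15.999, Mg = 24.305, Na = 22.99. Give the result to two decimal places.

First mineral: 40.078 g Ca in 184.399 g formula = 21.73 wt% Ca.
Second mineral: 7.214 g Ca in 265.096 g formula = 2.72 wt% Ca.
21.73% − 2.72% gives a difference of 19.01 percentage points.

19.01 percentage points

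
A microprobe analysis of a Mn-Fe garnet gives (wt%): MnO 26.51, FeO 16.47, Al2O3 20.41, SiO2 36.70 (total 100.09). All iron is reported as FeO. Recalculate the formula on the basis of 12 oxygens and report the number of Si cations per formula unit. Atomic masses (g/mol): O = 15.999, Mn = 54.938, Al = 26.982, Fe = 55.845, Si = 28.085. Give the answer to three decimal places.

MnO: 26.51/70.937 = 0.37371 mol → 0.37371 mol Mn, 0.37371 mol O.
FeO: 16.47/71.844 = 0.22925 mol → 0.22925 mol Fe, 0.22925 mol O.
Al2O3: 20.41/101.961 = 0.20017 mol → 0.40034 mol Al, 0.60051 mol O.
SiO2: 36.70/60.083 = 0.61082 mol → 0.61082 mol Si, 1.22164 mol O.
Total oxygen = 2.42511 mol. Normalization factor = 12/2.42511 = 4.94823.
Si per 12 O = 0.61082 × 4.94823 = 3.022.

3.022 Si apfu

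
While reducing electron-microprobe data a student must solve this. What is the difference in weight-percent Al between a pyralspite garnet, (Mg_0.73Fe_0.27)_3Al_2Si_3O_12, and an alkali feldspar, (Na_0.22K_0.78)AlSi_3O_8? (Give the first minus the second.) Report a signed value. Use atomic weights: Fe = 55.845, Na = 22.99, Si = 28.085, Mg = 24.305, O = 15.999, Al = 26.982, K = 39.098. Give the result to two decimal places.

Al in (Mg_0.73Fe_0.27)_3Al_2Si_3O_12: molar mass 428.669 g/mol; 2×26.982 = 53.964 g → 12.59 wt%.
Al in (Na_0.22K_0.78)AlSi_3O_8: molar mass 274.783 g/mol; 1×26.982 = 26.982 g → 9.82 wt%.
Difference = 12.59 − 9.82 = 2.77 percentage points.

2.77 percentage points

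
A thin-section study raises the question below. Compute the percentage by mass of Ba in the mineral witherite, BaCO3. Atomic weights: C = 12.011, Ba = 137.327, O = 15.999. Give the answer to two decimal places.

69.59 weight percent

Molar mass of BaCO3: 1·137.327 + 1·12.011 + 3·15.999 = 197.335 g/mol.
Mass of Ba per formula unit: 1 × 137.327 = 137.327 g.
Weight fraction Ba = 137.327 / 197.335 = 0.6959.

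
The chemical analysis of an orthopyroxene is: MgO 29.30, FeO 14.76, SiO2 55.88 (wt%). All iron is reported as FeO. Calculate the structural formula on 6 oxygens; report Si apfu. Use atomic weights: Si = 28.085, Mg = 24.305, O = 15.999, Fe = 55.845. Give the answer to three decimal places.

MgO: 29.30/40.304 = 0.72697 mol → 0.72697 mol Mg, 0.72697 mol O.
FeO: 14.76/71.844 = 0.20545 mol → 0.20545 mol Fe, 0.20545 mol O.
SiO2: 55.88/60.083 = 0.93005 mol → 0.93005 mol Si, 1.86010 mol O.
Total oxygen = 2.79252 mol. Normalization factor = 6/2.79252 = 2.14860.
Si per 6 O = 0.93005 × 2.14860 = 1.998.

1.998 Si apfu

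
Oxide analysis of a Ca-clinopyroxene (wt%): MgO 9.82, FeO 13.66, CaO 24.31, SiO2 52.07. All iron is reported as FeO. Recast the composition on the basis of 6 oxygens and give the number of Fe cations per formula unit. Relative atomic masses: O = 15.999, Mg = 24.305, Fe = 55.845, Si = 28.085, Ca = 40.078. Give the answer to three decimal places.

MgO: 9.82/40.304 = 0.24365 mol → 0.24365 mol Mg, 0.24365 mol O.
FeO: 13.66/71.844 = 0.19013 mol → 0.19013 mol Fe, 0.19013 mol O.
CaO: 24.31/56.077 = 0.43351 mol → 0.43351 mol Ca, 0.43351 mol O.
SiO2: 52.07/60.083 = 0.86663 mol → 0.86663 mol Si, 1.73326 mol O.
Total oxygen = 2.60055 mol. Normalization factor = 6/2.60055 = 2.30720.
Fe per 6 O = 0.19013 × 2.30720 = 0.439.

0.439 Fe apfu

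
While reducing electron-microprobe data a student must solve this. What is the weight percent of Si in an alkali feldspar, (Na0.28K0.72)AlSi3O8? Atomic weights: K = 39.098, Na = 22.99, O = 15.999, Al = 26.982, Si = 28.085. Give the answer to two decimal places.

Formula mass = 0.28×22.99 + 0.72×39.098 + 1×26.982 + 3×28.085 + 8×15.999 = 273.817 g/mol, of which 84.255 g is Si.
So Si makes up 84.255/273.817 = 0.3077 of the mass, i.e. 30.77%.

30.77 wt%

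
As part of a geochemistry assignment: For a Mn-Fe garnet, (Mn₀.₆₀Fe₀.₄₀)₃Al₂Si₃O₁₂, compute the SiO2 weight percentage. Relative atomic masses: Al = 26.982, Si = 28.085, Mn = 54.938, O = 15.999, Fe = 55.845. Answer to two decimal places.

M((Mn₀.₆₀Fe₀.₄₀)₃Al₂Si₃O₁₂) = 496.109 g/mol; M(SiO2) = 60.083 g/mol.
Moles SiO2 per formula unit = 3 Si ÷ 1 = 3.0000.
SiO2 fraction = (3.0000 × 60.083) / 496.109 = 180.249/496.109 = 0.3633.

36.33 wt%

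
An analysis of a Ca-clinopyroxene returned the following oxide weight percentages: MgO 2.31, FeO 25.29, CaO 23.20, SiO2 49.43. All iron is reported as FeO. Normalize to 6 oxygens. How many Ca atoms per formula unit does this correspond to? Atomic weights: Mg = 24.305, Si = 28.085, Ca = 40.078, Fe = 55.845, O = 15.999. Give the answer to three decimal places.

1.006 Ca apfu

MgO (M=40.304): mol = 0.05731; Mg = 0.05731, O = 0.05731.
FeO (M=71.844): mol = 0.35201; Fe = 0.35201, O = 0.35201.
CaO (M=56.077): mol = 0.41372; Ca = 0.41372, O = 0.41372.
SiO2 (M=60.083): mol = 0.82270; Si = 0.82270, O = 1.64540.
ΣO = 2.46844; factor = 6/ΣO = 2.43068.
Ca apfu = 0.41372 × 2.43068 = 1.006.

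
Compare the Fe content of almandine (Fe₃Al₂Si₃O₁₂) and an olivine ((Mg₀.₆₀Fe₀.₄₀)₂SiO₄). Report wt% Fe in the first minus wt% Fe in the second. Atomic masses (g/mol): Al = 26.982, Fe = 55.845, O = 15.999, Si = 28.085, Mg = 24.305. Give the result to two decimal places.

M(Fe₃Al₂Si₃O₁₂) = 497.742 g/mol, so wt% Fe = 167.535/497.742 × 100 = 33.66%.
M((Mg₀.₆₀Fe₀.₄₀)₂SiO₄) = 165.923 g/mol, so wt% Fe = 44.676/165.923 × 100 = 26.93%.
33.66 − 26.93 = 6.73 pp.

6.73 percentage points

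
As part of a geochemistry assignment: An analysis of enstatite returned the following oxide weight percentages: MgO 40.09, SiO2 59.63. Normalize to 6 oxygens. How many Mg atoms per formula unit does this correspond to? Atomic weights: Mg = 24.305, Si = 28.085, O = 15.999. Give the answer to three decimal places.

2.003 Mg apfu

MgO (M=40.304): mol = 0.99469; Mg = 0.99469, O = 0.99469.
SiO2 (M=60.083): mol = 0.99246; Si = 0.99246, O = 1.98492.
ΣO = 2.97961; factor = 6/ΣO = 2.01369.
Mg apfu = 0.99469 × 2.01369 = 2.003.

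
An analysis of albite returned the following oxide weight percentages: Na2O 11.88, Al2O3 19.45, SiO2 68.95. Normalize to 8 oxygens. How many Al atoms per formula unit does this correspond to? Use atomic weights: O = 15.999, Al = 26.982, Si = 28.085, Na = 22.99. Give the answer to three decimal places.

Na2O: 11.88/61.979 = 0.19168 mol → 0.38336 mol Na, 0.19168 mol O.
Al2O3: 19.45/101.961 = 0.19076 mol → 0.38152 mol Al, 0.57228 mol O.
SiO2: 68.95/60.083 = 1.14758 mol → 1.14758 mol Si, 2.29516 mol O.
Total oxygen = 3.05912 mol. Normalization factor = 8/3.05912 = 2.61513.
Al per 8 O = 0.38152 × 2.61513 = 0.998.

0.998 Al apfu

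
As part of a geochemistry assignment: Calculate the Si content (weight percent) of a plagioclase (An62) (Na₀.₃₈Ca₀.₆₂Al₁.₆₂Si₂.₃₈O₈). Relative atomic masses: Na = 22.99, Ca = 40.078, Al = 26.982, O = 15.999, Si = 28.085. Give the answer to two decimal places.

24.56 weight percent

Formula mass = 0.38×22.99 + 0.62×40.078 + 1.62×26.982 + 2.38×28.085 + 8×15.999 = 272.130 g/mol, of which 66.842 g is Si.
So Si makes up 66.842/272.130 = 0.2456 of the mass, i.e. 24.56%.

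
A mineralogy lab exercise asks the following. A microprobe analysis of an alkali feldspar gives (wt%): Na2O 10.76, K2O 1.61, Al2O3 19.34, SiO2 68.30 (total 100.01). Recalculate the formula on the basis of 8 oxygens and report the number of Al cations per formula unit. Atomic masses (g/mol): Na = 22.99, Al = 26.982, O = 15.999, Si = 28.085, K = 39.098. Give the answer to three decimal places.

1.001 Al apfu

Na2O: 10.76/61.979 = 0.17361 mol → 0.34722 mol Na, 0.17361 mol O.
K2O: 1.61/94.195 = 0.01709 mol → 0.03418 mol K, 0.01709 mol O.
Al2O3: 19.34/101.961 = 0.18968 mol → 0.37936 mol Al, 0.56904 mol O.
SiO2: 68.30/60.083 = 1.13676 mol → 1.13676 mol Si, 2.27352 mol O.
Total oxygen = 3.03326 mol. Normalization factor = 8/3.03326 = 2.63743.
Al per 8 O = 0.37936 × 2.63743 = 1.001.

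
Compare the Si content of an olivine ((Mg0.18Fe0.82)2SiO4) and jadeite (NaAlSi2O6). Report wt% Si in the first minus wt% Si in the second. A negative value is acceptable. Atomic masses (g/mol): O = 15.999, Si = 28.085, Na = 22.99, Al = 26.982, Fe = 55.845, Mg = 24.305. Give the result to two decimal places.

-13.19 percentage points

M((Mg0.18Fe0.82)2SiO4) = 192.417 g/mol, so wt% Si = 28.085/192.417 × 100 = 14.60%.
M(NaAlSi2O6) = 202.136 g/mol, so wt% Si = 56.170/202.136 × 100 = 27.79%.
14.60 − 27.79 = -13.19 pp.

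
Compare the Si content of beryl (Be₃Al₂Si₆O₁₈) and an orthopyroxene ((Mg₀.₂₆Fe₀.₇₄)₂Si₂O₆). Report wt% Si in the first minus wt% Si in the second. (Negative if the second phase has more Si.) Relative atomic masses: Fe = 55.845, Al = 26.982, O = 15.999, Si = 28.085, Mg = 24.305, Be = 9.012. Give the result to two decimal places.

8.65 percentage points

Si in Be₃Al₂Si₆O₁₈: molar mass 537.492 g/mol; 6×28.085 = 168.510 g → 31.35 wt%.
Si in (Mg₀.₂₆Fe₀.₇₄)₂Si₂O₆: molar mass 247.453 g/mol; 2×28.085 = 56.170 g → 22.70 wt%.
Difference = 31.35 − 22.70 = 8.65 percentage points.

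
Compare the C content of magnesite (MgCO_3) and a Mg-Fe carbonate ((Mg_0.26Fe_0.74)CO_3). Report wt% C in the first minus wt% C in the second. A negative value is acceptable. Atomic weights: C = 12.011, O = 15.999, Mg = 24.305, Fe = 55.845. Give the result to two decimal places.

3.09 percentage points

C in MgCO_3: molar mass 84.313 g/mol; 1×12.011 = 12.011 g → 14.25 wt%.
C in (Mg_0.26Fe_0.74)CO_3: molar mass 107.653 g/mol; 1×12.011 = 12.011 g → 11.16 wt%.
Difference = 14.25 − 11.16 = 3.09 percentage points.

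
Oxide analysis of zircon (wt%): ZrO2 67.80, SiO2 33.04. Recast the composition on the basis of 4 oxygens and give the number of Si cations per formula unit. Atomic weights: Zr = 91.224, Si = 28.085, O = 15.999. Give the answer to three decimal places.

ZrO2: 67.80/123.222 = 0.55023 mol → 0.55023 mol Zr, 1.10046 mol O.
SiO2: 33.04/60.083 = 0.54991 mol → 0.54991 mol Si, 1.09982 mol O.
Total oxygen = 2.20028 mol. Normalization factor = 4/2.20028 = 1.81795.
Si per 4 O = 0.54991 × 1.81795 = 1.000.

1.000 Si apfu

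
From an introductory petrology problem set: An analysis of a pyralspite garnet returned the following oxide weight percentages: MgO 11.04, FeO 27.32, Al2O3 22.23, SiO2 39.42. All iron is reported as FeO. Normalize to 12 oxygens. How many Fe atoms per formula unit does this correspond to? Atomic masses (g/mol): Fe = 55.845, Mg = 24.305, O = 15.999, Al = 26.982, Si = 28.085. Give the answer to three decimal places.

11.04 wt% MgO ÷ 40.304 g/mol = 0.27392 mol, giving 0.27392 Mg and 0.27392 O.
27.32 wt% FeO ÷ 71.844 g/mol = 0.38027 mol, giving 0.38027 Fe and 0.38027 O.
22.23 wt% Al2O3 ÷ 101.961 g/mol = 0.21802 mol, giving 0.43604 Al and 0.65406 O.
39.42 wt% SiO2 ÷ 60.083 g/mol = 0.65609 mol, giving 0.65609 Si and 1.31218 O.
Oxygen sums to 2.62043; scaling by 12/2.62043 = 4.57940 puts the formula on 12 O.
Fe: 0.38027 × 4.57940 = 1.741 atoms per formula unit.

1.741 Fe apfu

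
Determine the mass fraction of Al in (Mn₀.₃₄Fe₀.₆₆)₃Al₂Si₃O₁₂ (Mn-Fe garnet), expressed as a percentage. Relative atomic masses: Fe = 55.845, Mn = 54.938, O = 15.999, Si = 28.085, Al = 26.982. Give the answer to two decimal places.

M((Mn₀.₃₄Fe₀.₆₆)₃Al₂Si₃O₁₂) = 496.817 g/mol.
Al contributes 2 × 26.982 = 53.964 g per mole.
53.964/496.817 = 0.1086 → 10.86%.

10.86 mass %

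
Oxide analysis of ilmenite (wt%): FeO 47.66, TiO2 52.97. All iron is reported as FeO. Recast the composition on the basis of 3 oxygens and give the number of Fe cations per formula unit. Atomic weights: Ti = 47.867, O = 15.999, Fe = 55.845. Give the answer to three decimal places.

FeO (M=71.844): mol = 0.66338; Fe = 0.66338, O = 0.66338.
TiO2 (M=79.865): mol = 0.66324; Ti = 0.66324, O = 1.32648.
ΣO = 1.98986; factor = 3/ΣO = 1.50764.
Fe apfu = 0.66338 × 1.50764 = 1.000.

1.000 Fe apfu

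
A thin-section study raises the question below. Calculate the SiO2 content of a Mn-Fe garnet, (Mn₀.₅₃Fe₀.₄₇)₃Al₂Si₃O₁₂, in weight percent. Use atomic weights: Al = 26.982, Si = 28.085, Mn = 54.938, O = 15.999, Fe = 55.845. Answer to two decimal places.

36.32 wt%

Molar mass of (Mn₀.₅₃Fe₀.₄₇)₃Al₂Si₃O₁₂ = 1.59*54.938 + 1.41*55.845 + 2*26.982 + 3*28.085 + 12*15.999 = 496.300 g/mol.
Each formula unit contains 3 Si, equivalent to 3/1 = 3.0000 mol SiO2.
M(SiO2) = 1×28.085 + 2×15.999 = 60.083 g/mol.
Mass of SiO2 per formula unit = 3.0000 × 60.083 = 180.249 g.
SiO2 wt% = 180.249 / 496.300 × 100 = 36.32%.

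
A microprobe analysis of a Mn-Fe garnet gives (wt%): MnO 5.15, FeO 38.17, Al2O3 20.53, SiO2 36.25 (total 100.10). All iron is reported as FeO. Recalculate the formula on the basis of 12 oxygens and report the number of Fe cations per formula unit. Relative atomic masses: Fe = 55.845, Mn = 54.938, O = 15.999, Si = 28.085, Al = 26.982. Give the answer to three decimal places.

5.15 wt% MnO ÷ 70.937 g/mol = 0.07260 mol, giving 0.07260 Mn and 0.07260 O.
38.17 wt% FeO ÷ 71.844 g/mol = 0.53129 mol, giving 0.53129 Fe and 0.53129 O.
20.53 wt% Al2O3 ÷ 101.961 g/mol = 0.20135 mol, giving 0.40270 Al and 0.60405 O.
36.25 wt% SiO2 ÷ 60.083 g/mol = 0.60333 mol, giving 0.60333 Si and 1.20666 O.
Oxygen sums to 2.41460; scaling by 12/2.41460 = 4.96977 puts the formula on 12 O.
Fe: 0.53129 × 4.96977 = 2.640 atoms per formula unit.

2.640 Fe apfu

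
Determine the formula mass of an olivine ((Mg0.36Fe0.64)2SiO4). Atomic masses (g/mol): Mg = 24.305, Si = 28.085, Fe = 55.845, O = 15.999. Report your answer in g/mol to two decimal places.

Mg: 0.72 × 24.305 = 17.4996
Fe: 1.28 × 55.845 = 71.4816
Si: 1 × 28.085 = 28.0850
O: 4 × 15.999 = 63.9960
Summing the contributions gives the formula mass.

181.06 g/mol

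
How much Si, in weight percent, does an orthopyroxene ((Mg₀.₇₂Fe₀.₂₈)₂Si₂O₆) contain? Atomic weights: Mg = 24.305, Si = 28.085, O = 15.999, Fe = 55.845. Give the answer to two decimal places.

Molar mass of (Mg₀.₇₂Fe₀.₂₈)₂Si₂O₆: 1.44·24.305 + 0.56·55.845 + 2·28.085 + 6·15.999 = 218.436 g/mol.
Mass of Si per formula unit: 2 × 28.085 = 56.170 g.
Weight fraction Si = 56.170 / 218.436 = 0.2571.

25.71 weight percent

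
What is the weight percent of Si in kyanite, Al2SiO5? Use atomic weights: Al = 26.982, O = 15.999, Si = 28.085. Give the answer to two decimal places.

Molar mass of Al2SiO5: 2×26.982 + 1×28.085 + 5×15.999 = 162.044 g/mol.
Mass of Si per formula unit: 1 × 28.085 = 28.085 g.
Weight fraction Si = 28.085 / 162.044 = 0.1733.

17.33 mass %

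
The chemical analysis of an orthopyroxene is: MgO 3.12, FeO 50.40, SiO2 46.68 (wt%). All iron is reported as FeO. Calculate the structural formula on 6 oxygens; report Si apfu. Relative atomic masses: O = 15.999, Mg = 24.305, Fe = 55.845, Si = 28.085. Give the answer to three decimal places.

3.12 wt% MgO ÷ 40.304 g/mol = 0.07741 mol, giving 0.07741 Mg and 0.07741 O.
50.40 wt% FeO ÷ 71.844 g/mol = 0.70152 mol, giving 0.70152 Fe and 0.70152 O.
46.68 wt% SiO2 ÷ 60.083 g/mol = 0.77693 mol, giving 0.77693 Si and 1.55386 O.
Oxygen sums to 2.33279; scaling by 6/2.33279 = 2.57203 puts the formula on 6 O.
Si: 0.77693 × 2.57203 = 1.998 atoms per formula unit.

1.998 Si apfu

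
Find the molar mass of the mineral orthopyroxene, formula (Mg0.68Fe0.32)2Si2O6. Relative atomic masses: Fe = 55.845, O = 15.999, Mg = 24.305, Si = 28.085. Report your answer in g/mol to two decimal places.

M = 1.36×24.305 + 0.64×55.845 + 2×28.085 + 6×15.999

220.96 g/mol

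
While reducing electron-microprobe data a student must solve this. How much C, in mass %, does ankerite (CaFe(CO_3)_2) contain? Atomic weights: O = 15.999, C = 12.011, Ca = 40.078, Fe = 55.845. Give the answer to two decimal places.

Formula mass = 1·40.078 + 1·55.845 + 2·12.011 + 6·15.999 = 215.939 g/mol, of which 24.022 g is C.
So C makes up 24.022/215.939 = 0.1112 of the mass, i.e. 11.12%.

11.12 mass %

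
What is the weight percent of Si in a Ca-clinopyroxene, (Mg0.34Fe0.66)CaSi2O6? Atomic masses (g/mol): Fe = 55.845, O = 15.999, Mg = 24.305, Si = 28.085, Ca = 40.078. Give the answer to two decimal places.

23.66 wt%

M((Mg0.34Fe0.66)CaSi2O6) = 237.363 g/mol.
Si contributes 2 × 28.085 = 56.170 g per mole.
56.170/237.363 = 0.2366 → 23.66%.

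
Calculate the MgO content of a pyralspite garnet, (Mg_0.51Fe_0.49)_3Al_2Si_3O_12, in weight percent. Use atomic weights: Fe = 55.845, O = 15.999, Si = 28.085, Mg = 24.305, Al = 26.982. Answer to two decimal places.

M((Mg_0.51Fe_0.49)_3Al_2Si_3O_12) = 449.486 g/mol; M(MgO) = 40.304 g/mol.
Moles MgO per formula unit = 1.53 Mg ÷ 1 = 1.5300.
MgO fraction = (1.5300 × 40.304) / 449.486 = 61.665/449.486 = 0.1372.

13.72 wt%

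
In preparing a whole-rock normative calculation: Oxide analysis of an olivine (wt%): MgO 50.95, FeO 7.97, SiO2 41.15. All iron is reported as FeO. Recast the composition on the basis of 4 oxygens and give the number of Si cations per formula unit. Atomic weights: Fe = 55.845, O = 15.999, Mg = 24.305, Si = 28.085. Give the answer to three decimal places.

0.998 Si apfu

50.95 wt% MgO ÷ 40.304 g/mol = 1.26414 mol, giving 1.26414 Mg and 1.26414 O.
7.97 wt% FeO ÷ 71.844 g/mol = 0.11093 mol, giving 0.11093 Fe and 0.11093 O.
41.15 wt% SiO2 ÷ 60.083 g/mol = 0.68489 mol, giving 0.68489 Si and 1.36978 O.
Oxygen sums to 2.74485; scaling by 4/2.74485 = 1.45727 puts the formula on 4 O.
Si: 0.68489 × 1.45727 = 0.998 atoms per formula unit.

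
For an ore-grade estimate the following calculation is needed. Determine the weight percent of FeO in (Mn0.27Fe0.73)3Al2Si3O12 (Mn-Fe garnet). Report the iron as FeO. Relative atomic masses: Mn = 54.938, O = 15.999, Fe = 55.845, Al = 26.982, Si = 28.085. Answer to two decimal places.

Molar mass of (Mn0.27Fe0.73)3Al2Si3O12 = 0.81*54.938 + 2.19*55.845 + 2*26.982 + 3*28.085 + 12*15.999 = 497.007 g/mol.
Each formula unit contains 2.19 Fe, equivalent to 2.19/1 = 2.1900 mol FeO.
M(FeO) = 1×55.845 + 1×15.999 = 71.844 g/mol.
Mass of FeO per formula unit = 2.1900 × 71.844 = 157.338 g.
FeO wt% = 157.338 / 497.007 × 100 = 31.66%.

31.66 wt%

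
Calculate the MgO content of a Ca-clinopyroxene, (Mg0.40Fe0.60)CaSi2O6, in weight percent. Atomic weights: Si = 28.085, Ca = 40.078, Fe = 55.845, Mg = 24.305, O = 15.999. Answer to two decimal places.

6.85 wt%

Molar mass of (Mg0.40Fe0.60)CaSi2O6 = 0.40·24.305 + 0.60·55.845 + 1·40.078 + 2·28.085 + 6·15.999 = 235.471 g/mol.
Each formula unit contains 0.40 Mg, equivalent to 0.40/1 = 0.4000 mol MgO.
M(MgO) = 1×24.305 + 1×15.999 = 40.304 g/mol.
Mass of MgO per formula unit = 0.4000 × 40.304 = 16.122 g.
MgO wt% = 16.122 / 235.471 × 100 = 6.85%.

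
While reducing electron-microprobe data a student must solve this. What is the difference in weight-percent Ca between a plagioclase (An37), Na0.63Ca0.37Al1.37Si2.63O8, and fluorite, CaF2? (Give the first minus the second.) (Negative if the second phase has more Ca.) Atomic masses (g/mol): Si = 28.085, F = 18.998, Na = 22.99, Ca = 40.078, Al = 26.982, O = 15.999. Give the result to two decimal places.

M(Na0.63Ca0.37Al1.37Si2.63O8) = 268.133 g/mol, so wt% Ca = 14.829/268.133 × 100 = 5.53%.
M(CaF2) = 78.074 g/mol, so wt% Ca = 40.078/78.074 × 100 = 51.33%.
5.53 − 51.33 = -45.80 pp.

-45.80 percentage points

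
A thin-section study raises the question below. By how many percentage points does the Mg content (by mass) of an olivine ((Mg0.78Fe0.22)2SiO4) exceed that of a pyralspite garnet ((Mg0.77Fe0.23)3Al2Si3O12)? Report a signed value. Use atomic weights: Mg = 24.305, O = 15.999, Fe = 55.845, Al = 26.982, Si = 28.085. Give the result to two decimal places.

First mineral: 37.916 g Mg in 154.569 g formula = 24.53 wt% Mg.
Second mineral: 56.145 g Mg in 424.885 g formula = 13.21 wt% Mg.
24.53% − 13.21% gives a difference of 11.32 percentage points.

11.32 percentage points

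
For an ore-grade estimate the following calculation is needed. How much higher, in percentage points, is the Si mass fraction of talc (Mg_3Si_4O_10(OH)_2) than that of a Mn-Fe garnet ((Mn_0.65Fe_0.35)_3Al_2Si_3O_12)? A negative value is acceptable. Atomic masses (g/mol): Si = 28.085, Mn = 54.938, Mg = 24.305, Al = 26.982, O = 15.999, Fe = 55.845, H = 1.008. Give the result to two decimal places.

First mineral: 112.340 g Si in 379.259 g formula = 29.62 wt% Si.
Second mineral: 84.255 g Si in 495.973 g formula = 16.99 wt% Si.
29.62% − 16.99% gives a difference of 12.63 percentage points.

12.63 percentage points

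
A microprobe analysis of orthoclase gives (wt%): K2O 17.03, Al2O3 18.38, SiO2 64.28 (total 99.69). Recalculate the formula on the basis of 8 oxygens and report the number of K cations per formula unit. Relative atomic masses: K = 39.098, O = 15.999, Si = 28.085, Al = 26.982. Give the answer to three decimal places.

K2O (M=94.195): mol = 0.18080; K = 0.36160, O = 0.18080.
Al2O3 (M=101.961): mol = 0.18027; Al = 0.36054, O = 0.54081.
SiO2 (M=60.083): mol = 1.06985; Si = 1.06985, O = 2.13970.
ΣO = 2.86131; factor = 8/ΣO = 2.79592.
K apfu = 0.36160 × 2.79592 = 1.011.

1.011 K apfu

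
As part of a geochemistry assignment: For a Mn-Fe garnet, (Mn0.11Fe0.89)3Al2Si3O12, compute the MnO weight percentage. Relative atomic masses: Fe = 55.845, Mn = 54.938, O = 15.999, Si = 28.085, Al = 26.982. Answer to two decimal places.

M((Mn0.11Fe0.89)3Al2Si3O12) = 497.443 g/mol; M(MnO) = 70.937 g/mol.
Moles MnO per formula unit = 0.33 Mn ÷ 1 = 0.3300.
MnO fraction = (0.3300 × 70.937) / 497.443 = 23.409/497.443 = 0.0471.

4.71 wt%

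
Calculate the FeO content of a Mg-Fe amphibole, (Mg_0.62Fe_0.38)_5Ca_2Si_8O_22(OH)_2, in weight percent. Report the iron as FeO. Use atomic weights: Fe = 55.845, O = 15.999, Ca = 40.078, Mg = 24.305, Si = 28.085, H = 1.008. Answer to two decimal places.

15.65 wt%

M((Mg_0.62Fe_0.38)_5Ca_2Si_8O_22(OH)_2) = 872.279 g/mol; M(FeO) = 71.844 g/mol.
Moles FeO per formula unit = 1.90 Fe ÷ 1 = 1.9000.
FeO fraction = (1.9000 × 71.844) / 872.279 = 136.504/872.279 = 0.1565.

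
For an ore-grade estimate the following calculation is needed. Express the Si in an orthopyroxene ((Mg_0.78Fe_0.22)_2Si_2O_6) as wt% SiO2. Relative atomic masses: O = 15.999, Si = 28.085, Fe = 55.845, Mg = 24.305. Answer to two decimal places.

Molar mass of (Mg_0.78Fe_0.22)_2Si_2O_6 = 1.56*24.305 + 0.44*55.845 + 2*28.085 + 6*15.999 = 214.652 g/mol.
Each formula unit contains 2 Si, equivalent to 2/1 = 2.0000 mol SiO2.
M(SiO2) = 1×28.085 + 2×15.999 = 60.083 g/mol.
Mass of SiO2 per formula unit = 2.0000 × 60.083 = 120.166 g.
SiO2 wt% = 120.166 / 214.652 × 100 = 55.98%.

55.98 wt%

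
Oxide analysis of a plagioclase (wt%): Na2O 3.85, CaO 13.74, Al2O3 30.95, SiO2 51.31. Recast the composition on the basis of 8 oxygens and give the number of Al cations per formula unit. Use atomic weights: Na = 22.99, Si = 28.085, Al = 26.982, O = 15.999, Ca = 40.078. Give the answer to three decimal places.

3.85 wt% Na2O ÷ 61.979 g/mol = 0.06212 mol, giving 0.12424 Na and 0.06212 O.
13.74 wt% CaO ÷ 56.077 g/mol = 0.24502 mol, giving 0.24502 Ca and 0.24502 O.
30.95 wt% Al2O3 ÷ 101.961 g/mol = 0.30355 mol, giving 0.60710 Al and 0.91065 O.
51.31 wt% SiO2 ÷ 60.083 g/mol = 0.85399 mol, giving 0.85399 Si and 1.70798 O.
Oxygen sums to 2.92577; scaling by 8/2.92577 = 2.73432 puts the formula on 8 O.
Al: 0.60710 × 2.73432 = 1.660 atoms per formula unit.

1.660 Al apfu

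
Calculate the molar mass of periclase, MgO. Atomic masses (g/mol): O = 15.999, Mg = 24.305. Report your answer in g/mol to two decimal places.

M = 1*24.305 + 1*15.999

40.30 g/mol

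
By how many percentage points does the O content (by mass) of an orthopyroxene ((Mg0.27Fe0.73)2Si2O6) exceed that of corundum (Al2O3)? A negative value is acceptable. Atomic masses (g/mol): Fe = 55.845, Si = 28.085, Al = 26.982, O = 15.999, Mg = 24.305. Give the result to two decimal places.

-8.18 percentage points

First mineral: 95.994 g O in 246.822 g formula = 38.89 wt% O.
Second mineral: 47.997 g O in 101.961 g formula = 47.07 wt% O.
38.89% − 47.07% gives a difference of -8.18 percentage points.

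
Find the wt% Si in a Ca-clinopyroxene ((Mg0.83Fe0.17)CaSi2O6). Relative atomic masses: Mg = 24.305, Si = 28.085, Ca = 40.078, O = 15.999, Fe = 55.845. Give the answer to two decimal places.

25.31 weight percent

Molar mass of (Mg0.83Fe0.17)CaSi2O6: 0.83*24.305 + 0.17*55.845 + 1*40.078 + 2*28.085 + 6*15.999 = 221.909 g/mol.
Mass of Si per formula unit: 2 × 28.085 = 56.170 g.
Weight fraction Si = 56.170 / 221.909 = 0.2531.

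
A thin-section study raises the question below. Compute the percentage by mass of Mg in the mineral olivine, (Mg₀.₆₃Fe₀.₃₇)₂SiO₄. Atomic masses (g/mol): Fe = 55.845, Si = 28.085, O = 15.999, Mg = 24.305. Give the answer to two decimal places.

18.67 mass %

Molar mass of (Mg₀.₆₃Fe₀.₃₇)₂SiO₄: 1.26·24.305 + 0.74·55.845 + 1·28.085 + 4·15.999 = 164.031 g/mol.
Mass of Mg per formula unit: 1.26 × 24.305 = 30.624 g.
Weight fraction Mg = 30.624 / 164.031 = 0.1867.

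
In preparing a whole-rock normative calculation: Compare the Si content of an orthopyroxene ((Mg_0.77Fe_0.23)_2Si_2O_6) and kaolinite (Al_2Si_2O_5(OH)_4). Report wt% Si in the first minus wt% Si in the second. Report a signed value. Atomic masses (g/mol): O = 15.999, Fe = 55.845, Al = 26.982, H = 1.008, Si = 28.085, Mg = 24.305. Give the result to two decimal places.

First mineral: 56.170 g Si in 215.282 g formula = 26.09 wt% Si.
Second mineral: 56.170 g Si in 258.157 g formula = 21.76 wt% Si.
26.09% − 21.76% gives a difference of 4.33 percentage points.

4.33 percentage points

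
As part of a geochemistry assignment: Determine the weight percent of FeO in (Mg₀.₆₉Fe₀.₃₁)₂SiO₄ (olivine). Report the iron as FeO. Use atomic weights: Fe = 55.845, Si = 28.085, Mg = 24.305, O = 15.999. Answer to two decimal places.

Formula mass = 160.246 g/mol.
0.62 Fe → 0.6200 mol FeO per formula unit; M(FeO) = 71.844, so FeO mass = 44.543 g.
44.543/160.246 × 100 = 27.80 wt%.

27.80 wt%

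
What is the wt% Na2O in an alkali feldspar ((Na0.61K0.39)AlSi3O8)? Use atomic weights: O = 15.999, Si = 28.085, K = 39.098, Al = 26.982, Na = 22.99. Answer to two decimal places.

Molar mass of (Na0.61K0.39)AlSi3O8 = 0.61×22.99 + 0.39×39.098 + 1×26.982 + 3×28.085 + 8×15.999 = 268.501 g/mol.
Each formula unit contains 0.61 Na, equivalent to 0.61/2 = 0.3050 mol Na2O.
M(Na2O) = 2×22.99 + 1×15.999 = 61.979 g/mol.
Mass of Na2O per formula unit = 0.3050 × 61.979 = 18.904 g.
Na2O wt% = 18.904 / 268.501 × 100 = 7.04%.

7.04 wt%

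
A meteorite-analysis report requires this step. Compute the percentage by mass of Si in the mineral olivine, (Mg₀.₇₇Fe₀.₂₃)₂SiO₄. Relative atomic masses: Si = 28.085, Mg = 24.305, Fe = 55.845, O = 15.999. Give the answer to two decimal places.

Molar mass of (Mg₀.₇₇Fe₀.₂₃)₂SiO₄: 1.54*24.305 + 0.46*55.845 + 1*28.085 + 4*15.999 = 155.199 g/mol.
Mass of Si per formula unit: 1 × 28.085 = 28.085 g.
Weight fraction Si = 28.085 / 155.199 = 0.1810.

18.10 weight percent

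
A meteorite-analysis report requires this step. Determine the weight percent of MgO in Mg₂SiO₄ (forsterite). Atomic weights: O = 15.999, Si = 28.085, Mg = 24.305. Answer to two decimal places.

M(Mg₂SiO₄) = 140.691 g/mol; M(MgO) = 40.304 g/mol.
Moles MgO per formula unit = 2 Mg ÷ 1 = 2.0000.
MgO fraction = (2.0000 × 40.304) / 140.691 = 80.608/140.691 = 0.5729.

57.29 wt%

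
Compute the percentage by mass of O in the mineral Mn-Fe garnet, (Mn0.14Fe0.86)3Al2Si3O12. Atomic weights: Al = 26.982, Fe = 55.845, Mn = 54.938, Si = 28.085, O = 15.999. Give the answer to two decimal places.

M((Mn0.14Fe0.86)3Al2Si3O12) = 497.361 g/mol.
O contributes 12 × 15.999 = 191.988 g per mole.
191.988/497.361 = 0.3860 → 38.60%.

38.60 weight percent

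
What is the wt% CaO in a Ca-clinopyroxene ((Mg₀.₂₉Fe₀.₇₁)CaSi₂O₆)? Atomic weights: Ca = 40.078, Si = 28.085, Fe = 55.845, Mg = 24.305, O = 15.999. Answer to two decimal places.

23.47 wt%

M((Mg₀.₂₉Fe₀.₇₁)CaSi₂O₆) = 238.940 g/mol; M(CaO) = 56.077 g/mol.
Moles CaO per formula unit = 1 Ca ÷ 1 = 1.0000.
CaO fraction = (1.0000 × 56.077) / 238.940 = 56.077/238.940 = 0.2347.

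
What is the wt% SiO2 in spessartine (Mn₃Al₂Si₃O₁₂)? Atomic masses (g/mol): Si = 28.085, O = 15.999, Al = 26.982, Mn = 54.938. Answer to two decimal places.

36.41 wt%

Molar mass of Mn₃Al₂Si₃O₁₂ = 3*54.938 + 2*26.982 + 3*28.085 + 12*15.999 = 495.021 g/mol.
Each formula unit contains 3 Si, equivalent to 3/1 = 3.0000 mol SiO2.
M(SiO2) = 1×28.085 + 2×15.999 = 60.083 g/mol.
Mass of SiO2 per formula unit = 3.0000 × 60.083 = 180.249 g.
SiO2 wt% = 180.249 / 495.021 × 100 = 36.41%.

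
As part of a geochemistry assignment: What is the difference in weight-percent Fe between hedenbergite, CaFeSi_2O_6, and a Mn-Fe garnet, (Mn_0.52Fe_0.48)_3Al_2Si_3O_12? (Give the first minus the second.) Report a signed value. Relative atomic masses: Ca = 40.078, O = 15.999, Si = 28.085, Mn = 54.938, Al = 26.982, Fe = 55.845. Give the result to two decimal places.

First mineral: 55.845 g Fe in 248.087 g formula = 22.51 wt% Fe.
Second mineral: 80.417 g Fe in 496.327 g formula = 16.20 wt% Fe.
22.51% − 16.20% gives a difference of 6.31 percentage points.

6.31 percentage points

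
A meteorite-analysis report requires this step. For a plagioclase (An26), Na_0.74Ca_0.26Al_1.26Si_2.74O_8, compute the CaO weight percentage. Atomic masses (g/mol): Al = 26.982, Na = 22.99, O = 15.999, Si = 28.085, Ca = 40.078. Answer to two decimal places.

5.47 wt%

M(Na_0.74Ca_0.26Al_1.26Si_2.74O_8) = 266.375 g/mol; M(CaO) = 56.077 g/mol.
Moles CaO per formula unit = 0.26 Ca ÷ 1 = 0.2600.
CaO fraction = (0.2600 × 56.077) / 266.375 = 14.580/266.375 = 0.0547.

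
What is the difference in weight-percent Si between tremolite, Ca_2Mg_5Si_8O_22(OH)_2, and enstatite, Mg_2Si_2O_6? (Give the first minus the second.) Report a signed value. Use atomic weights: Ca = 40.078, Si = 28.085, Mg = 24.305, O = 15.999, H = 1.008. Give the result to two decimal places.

First mineral: 224.680 g Si in 812.353 g formula = 27.66 wt% Si.
Second mineral: 56.170 g Si in 200.774 g formula = 27.98 wt% Si.
27.66% − 27.98% gives a difference of -0.32 percentage points.

-0.32 percentage points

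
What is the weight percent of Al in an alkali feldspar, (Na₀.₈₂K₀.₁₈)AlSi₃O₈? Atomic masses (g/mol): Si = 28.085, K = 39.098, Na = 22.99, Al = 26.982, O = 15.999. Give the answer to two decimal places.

10.18 wt%

Formula mass = 0.82·22.99 + 0.18·39.098 + 1·26.982 + 3·28.085 + 8·15.999 = 265.118 g/mol, of which 26.982 g is Al.
So Al makes up 26.982/265.118 = 0.1018 of the mass, i.e. 10.18%.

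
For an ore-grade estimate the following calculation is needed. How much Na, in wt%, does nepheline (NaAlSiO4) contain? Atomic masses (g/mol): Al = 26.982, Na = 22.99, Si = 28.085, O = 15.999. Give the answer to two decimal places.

M(NaAlSiO4) = 142.053 g/mol.
Na contributes 1 × 22.99 = 22.990 g per mole.
22.990/142.053 = 0.1618 → 16.18%.

16.18 wt%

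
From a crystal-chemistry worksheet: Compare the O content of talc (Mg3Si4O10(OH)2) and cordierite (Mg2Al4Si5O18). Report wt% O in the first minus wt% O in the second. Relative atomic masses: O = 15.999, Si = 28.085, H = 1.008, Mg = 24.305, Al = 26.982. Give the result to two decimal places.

O in Mg3Si4O10(OH)2: molar mass 379.259 g/mol; 12×15.999 = 191.988 g → 50.62 wt%.
O in Mg2Al4Si5O18: molar mass 584.945 g/mol; 18×15.999 = 287.982 g → 49.23 wt%.
Difference = 50.62 − 49.23 = 1.39 percentage points.

1.39 percentage points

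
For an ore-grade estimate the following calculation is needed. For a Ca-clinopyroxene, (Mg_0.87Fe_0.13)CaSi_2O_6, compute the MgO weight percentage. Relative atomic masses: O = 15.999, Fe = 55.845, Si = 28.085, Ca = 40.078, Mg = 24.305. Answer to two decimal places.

Molar mass of (Mg_0.87Fe_0.13)CaSi_2O_6 = 0.87*24.305 + 0.13*55.845 + 1*40.078 + 2*28.085 + 6*15.999 = 220.647 g/mol.
Each formula unit contains 0.87 Mg, equivalent to 0.87/1 = 0.8700 mol MgO.
M(MgO) = 1×24.305 + 1×15.999 = 40.304 g/mol.
Mass of MgO per formula unit = 0.8700 × 40.304 = 35.064 g.
MgO wt% = 35.064 / 220.647 × 100 = 15.89%.

15.89 wt%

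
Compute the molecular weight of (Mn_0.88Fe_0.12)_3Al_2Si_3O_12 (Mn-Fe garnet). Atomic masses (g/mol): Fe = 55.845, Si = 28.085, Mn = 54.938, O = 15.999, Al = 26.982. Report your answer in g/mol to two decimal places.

495.35 g/mol

Mn: 2.64 × 54.938 = 145.0363
Fe: 0.36 × 55.845 = 20.1042
Al: 2 × 26.982 = 53.9640
Si: 3 × 28.085 = 84.2550
O: 12 × 15.999 = 191.9880
Summing the contributions gives the formula mass.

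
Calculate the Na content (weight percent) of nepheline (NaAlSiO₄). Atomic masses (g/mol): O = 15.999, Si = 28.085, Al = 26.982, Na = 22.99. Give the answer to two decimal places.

Formula mass = 1×22.99 + 1×26.982 + 1×28.085 + 4×15.999 = 142.053 g/mol, of which 22.990 g is Na.
So Na makes up 22.990/142.053 = 0.1618 of the mass, i.e. 16.18%.

16.18 weight percent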